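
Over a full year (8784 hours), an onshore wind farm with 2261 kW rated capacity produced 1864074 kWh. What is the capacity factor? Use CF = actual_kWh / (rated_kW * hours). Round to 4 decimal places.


Capacity factor = actual output / maximum possible output
Maximum possible = rated * hours = 2261 * 8784 = 19860624 kWh
CF = 1864074 / 19860624
CF = 0.0939

0.0939


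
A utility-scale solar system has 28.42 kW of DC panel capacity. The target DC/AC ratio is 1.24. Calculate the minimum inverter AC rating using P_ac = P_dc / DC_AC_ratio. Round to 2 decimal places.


The inverter AC capacity is determined by the DC/AC ratio.
Given: P_dc = 28.42 kW, DC/AC ratio = 1.24
P_ac = P_dc / ratio = 28.42 / 1.24
P_ac = 22.92 kW

22.92


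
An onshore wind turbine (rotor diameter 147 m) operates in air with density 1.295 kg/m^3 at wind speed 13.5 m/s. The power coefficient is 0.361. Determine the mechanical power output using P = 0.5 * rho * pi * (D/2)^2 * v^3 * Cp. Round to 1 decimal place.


Step 1 -- Compute swept area:
  A = pi * (D/2)^2 = pi * (147/2)^2 = 16971.67 m^2
Step 2 -- Apply wind power equation:
  P = 0.5 * rho * A * v^3 * Cp
  v^3 = 13.5^3 = 2460.375
  P = 0.5 * 1.295 * 16971.67 * 2460.375 * 0.361
  P = 9760517.2 W

9760517.2


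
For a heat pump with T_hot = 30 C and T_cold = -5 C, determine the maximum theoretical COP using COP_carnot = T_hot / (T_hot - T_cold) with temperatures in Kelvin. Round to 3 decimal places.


Convert to Kelvin:
  T_hot = 30 + 273.15 = 303.15 K
  T_cold = -5 + 273.15 = 268.15 K
Apply Carnot COP formula:
  COP = T_hot_K / (T_hot_K - T_cold_K) = 303.15 / 35.0
  COP = 8.661

8.661


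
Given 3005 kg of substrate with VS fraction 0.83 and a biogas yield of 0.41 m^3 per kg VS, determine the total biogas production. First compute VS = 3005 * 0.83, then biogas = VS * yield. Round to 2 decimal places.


Compute volatile solids:
  VS = mass * VS_fraction = 3005 * 0.83 = 2494.15 kg
Calculate biogas volume:
  Biogas = VS * specific_yield = 2494.15 * 0.41
  Biogas = 1022.60 m^3

1022.60


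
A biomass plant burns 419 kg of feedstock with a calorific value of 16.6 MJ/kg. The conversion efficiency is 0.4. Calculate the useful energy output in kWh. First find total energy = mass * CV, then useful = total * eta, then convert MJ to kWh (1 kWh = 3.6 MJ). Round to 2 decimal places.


Total energy = mass * CV = 419 * 16.6 = 6955.4 MJ
Useful energy = total * eta = 6955.4 * 0.4 = 2782.16 MJ
Convert to kWh: 2782.16 / 3.6
Useful energy = 772.82 kWh

772.82


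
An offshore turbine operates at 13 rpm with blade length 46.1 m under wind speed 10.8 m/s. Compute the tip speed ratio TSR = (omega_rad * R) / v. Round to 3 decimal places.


Convert rotational speed to rad/s:
  omega = 13 * 2 * pi / 60 = 1.3614 rad/s
Compute tip speed:
  v_tip = omega * R = 1.3614 * 46.1 = 62.759 m/s
Tip speed ratio:
  TSR = v_tip / v_wind = 62.759 / 10.8 = 5.811

5.811


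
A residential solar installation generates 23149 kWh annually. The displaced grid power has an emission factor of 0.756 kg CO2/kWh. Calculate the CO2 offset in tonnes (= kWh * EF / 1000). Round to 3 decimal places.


CO2 offset in kg = generation * emission_factor
CO2 offset = 23149 * 0.756 = 17500.64 kg
Convert to tonnes:
  CO2 offset = 17500.64 / 1000 = 17.501 tonnes

17.501


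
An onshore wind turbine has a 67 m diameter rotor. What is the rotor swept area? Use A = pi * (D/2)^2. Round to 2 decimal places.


Compute the rotor radius:
  r = D / 2 = 67 / 2 = 33.5 m
Calculate swept area:
  A = pi * r^2 = pi * 33.5^2
  A = 3525.65 m^2

3525.65


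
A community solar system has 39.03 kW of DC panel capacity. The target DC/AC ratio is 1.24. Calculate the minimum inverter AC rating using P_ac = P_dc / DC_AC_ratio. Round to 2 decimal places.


The inverter AC capacity is determined by the DC/AC ratio.
Given: P_dc = 39.03 kW, DC/AC ratio = 1.24
P_ac = P_dc / ratio = 39.03 / 1.24
P_ac = 31.48 kW

31.48


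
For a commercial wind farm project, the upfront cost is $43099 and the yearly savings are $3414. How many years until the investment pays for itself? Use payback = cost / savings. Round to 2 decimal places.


Simple payback period = initial cost / annual savings
Payback = 43099 / 3414
Payback = 12.62 years

12.62


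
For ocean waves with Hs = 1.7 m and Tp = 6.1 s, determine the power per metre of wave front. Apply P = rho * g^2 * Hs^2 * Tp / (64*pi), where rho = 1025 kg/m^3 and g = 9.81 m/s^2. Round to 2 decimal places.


Apply wave power formula:
  g^2 = 9.81^2 = 96.2361
  Hs^2 = 1.7^2 = 2.89
  Numerator = rho * g^2 * Hs^2 * Tp = 1025 * 96.2361 * 2.89 * 6.1 = 1738959.86
  Denominator = 64 * pi = 201.0619
  P = 1738959.86 / 201.0619 = 8648.88 W/m

8648.88


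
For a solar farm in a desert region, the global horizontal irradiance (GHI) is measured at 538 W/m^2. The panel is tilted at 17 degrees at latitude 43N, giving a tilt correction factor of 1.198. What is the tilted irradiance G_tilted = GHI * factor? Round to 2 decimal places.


Identify the given values:
  GHI = 538 W/m^2, tilt correction factor = 1.198
Apply the formula G_tilted = GHI * factor:
  G_tilted = 538 * 1.198
  G_tilted = 644.52 W/m^2

644.52


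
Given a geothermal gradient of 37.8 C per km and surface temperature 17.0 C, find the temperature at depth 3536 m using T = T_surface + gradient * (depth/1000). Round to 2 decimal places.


Convert depth to km: 3536 / 1000 = 3.536 km
Temperature increase = gradient * depth_km = 37.8 * 3.536 = 133.66 C
Temperature at depth = T_surface + delta_T = 17.0 + 133.66
T = 150.66 C

150.66


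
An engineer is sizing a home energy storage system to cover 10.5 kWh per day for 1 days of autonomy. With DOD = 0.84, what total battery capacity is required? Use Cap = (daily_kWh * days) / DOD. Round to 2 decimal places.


Total energy needed = daily * days = 10.5 * 1 = 10.5 kWh
Account for depth of discharge:
  Cap = total_energy / DOD = 10.5 / 0.84
  Cap = 12.50 kWh

12.50


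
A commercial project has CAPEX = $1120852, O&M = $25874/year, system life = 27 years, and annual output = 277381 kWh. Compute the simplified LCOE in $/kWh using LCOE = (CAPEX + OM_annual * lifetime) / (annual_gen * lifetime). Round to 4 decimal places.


Total cost = CAPEX + OM * lifetime = 1120852 + 25874 * 27 = 1120852 + 698598 = 1819450
Total generation = annual * lifetime = 277381 * 27 = 7489287 kWh
LCOE = 1819450 / 7489287
LCOE = 0.2429 $/kWh

0.2429


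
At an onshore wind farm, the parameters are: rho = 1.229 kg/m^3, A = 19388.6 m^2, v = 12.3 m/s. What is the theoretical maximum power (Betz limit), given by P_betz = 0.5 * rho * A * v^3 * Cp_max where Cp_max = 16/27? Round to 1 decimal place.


The Betz coefficient Cp_max = 16/27 = 0.5926
v^3 = 12.3^3 = 1860.867
P_betz = 0.5 * rho * A * v^3 * Cp_max
P_betz = 0.5 * 1.229 * 19388.6 * 1860.867 * 0.5926
P_betz = 13138321.7 W

13138321.7


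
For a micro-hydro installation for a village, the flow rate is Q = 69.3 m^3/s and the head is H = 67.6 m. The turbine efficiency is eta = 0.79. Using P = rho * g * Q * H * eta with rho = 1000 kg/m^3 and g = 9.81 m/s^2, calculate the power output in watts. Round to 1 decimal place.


Apply the hydropower formula P = rho * g * Q * H * eta
rho * g = 1000 * 9.81 = 9810.0
P = 9810.0 * 69.3 * 67.6 * 0.79
P = 36305801.5 W

36305801.5


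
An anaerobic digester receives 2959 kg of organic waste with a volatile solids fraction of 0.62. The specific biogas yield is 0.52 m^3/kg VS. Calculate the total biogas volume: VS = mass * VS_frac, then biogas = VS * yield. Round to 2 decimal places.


Compute volatile solids:
  VS = mass * VS_fraction = 2959 * 0.62 = 1834.58 kg
Calculate biogas volume:
  Biogas = VS * specific_yield = 1834.58 * 0.52
  Biogas = 953.98 m^3

953.98


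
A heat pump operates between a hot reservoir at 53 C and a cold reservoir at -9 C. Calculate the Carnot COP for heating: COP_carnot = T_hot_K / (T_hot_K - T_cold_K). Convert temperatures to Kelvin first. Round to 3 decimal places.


Convert to Kelvin:
  T_hot = 53 + 273.15 = 326.15 K
  T_cold = -9 + 273.15 = 264.15 K
Apply Carnot COP formula:
  COP = T_hot_K / (T_hot_K - T_cold_K) = 326.15 / 62.0
  COP = 5.260

5.260


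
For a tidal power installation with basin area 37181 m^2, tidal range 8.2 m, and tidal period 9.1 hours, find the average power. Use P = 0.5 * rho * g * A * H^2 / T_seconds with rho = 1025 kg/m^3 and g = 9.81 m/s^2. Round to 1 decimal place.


Convert period to seconds: T = 9.1 * 3600 = 32760.0 s
H^2 = 8.2^2 = 67.24
P = 0.5 * rho * g * A * H^2 / T
P = 0.5 * 1025 * 9.81 * 37181 * 67.24 / 32760.0
P = 383678.8 W

383678.8


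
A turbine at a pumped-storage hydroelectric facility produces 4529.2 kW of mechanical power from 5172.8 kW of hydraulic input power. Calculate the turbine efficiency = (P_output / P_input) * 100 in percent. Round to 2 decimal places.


Turbine efficiency = (output power / input power) * 100
eta = (4529.2 / 5172.8) * 100
eta = 87.56%

87.56


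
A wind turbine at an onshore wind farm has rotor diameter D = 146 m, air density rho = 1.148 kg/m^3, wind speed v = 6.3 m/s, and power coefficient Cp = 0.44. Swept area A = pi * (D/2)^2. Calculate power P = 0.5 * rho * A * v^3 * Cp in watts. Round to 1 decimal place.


Step 1 -- Compute swept area:
  A = pi * (D/2)^2 = pi * (146/2)^2 = 16741.55 m^2
Step 2 -- Apply wind power equation:
  P = 0.5 * rho * A * v^3 * Cp
  v^3 = 6.3^3 = 250.047
  P = 0.5 * 1.148 * 16741.55 * 250.047 * 0.44
  P = 1057260.0 W

1057260.0


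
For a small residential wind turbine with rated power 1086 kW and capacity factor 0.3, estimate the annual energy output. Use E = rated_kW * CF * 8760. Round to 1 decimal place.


Annual energy = rated_kW * capacity_factor * hours_per_year
Given: P_rated = 1086 kW, CF = 0.3, hours = 8760
E = 1086 * 0.3 * 8760
E = 2854008.0 kWh

2854008.0


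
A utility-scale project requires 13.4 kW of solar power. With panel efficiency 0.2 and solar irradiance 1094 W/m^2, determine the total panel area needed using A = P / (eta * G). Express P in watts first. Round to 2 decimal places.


Convert target power to watts: P = 13.4 * 1000 = 13400.0 W
Compute denominator: eta * G = 0.2 * 1094 = 218.8
Required area A = P / (eta * G) = 13400.0 / 218.8
A = 61.24 m^2

61.24


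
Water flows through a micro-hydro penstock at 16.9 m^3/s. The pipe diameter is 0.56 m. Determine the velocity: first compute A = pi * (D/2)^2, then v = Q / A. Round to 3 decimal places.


Compute pipe cross-sectional area:
  A = pi * (D/2)^2 = pi * (0.56/2)^2 = 0.2463 m^2
Calculate velocity:
  v = Q / A = 16.9 / 0.2463
  v = 68.615 m/s

68.615


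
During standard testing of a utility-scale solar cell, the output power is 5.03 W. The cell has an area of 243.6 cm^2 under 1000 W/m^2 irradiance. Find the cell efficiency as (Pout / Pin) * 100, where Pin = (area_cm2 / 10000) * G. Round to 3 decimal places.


First compute the input power:
  Pin = area_cm2 / 10000 * G = 243.6 / 10000 * 1000 = 24.36 W
Then compute efficiency:
  Efficiency = (Pout / Pin) * 100 = (5.03 / 24.36) * 100
  Efficiency = 20.649%

20.649


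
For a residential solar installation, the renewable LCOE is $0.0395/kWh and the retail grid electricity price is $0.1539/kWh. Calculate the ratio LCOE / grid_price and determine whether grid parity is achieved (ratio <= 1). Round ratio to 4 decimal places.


Compare LCOE to grid price:
  LCOE = $0.0395/kWh, Grid price = $0.1539/kWh
  Ratio = LCOE / grid_price = 0.0395 / 0.1539 = 0.2567
  Grid parity achieved (ratio <= 1)? yes

0.2567


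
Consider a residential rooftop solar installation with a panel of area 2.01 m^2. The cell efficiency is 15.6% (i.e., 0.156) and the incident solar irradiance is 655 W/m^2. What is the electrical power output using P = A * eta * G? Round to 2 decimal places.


Use the solar power formula P = A * eta * G.
Given: A = 2.01 m^2, eta = 0.156, G = 655 W/m^2
P = 2.01 * 0.156 * 655
P = 205.38 W

205.38


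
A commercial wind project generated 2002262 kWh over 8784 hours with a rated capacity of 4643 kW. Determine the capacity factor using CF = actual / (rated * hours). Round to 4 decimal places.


Capacity factor = actual output / maximum possible output
Maximum possible = rated * hours = 4643 * 8784 = 40784112 kWh
CF = 2002262 / 40784112
CF = 0.0491

0.0491


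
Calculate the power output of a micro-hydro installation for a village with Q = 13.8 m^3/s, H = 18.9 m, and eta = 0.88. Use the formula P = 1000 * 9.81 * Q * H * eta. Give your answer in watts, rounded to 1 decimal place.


Apply the hydropower formula P = rho * g * Q * H * eta
rho * g = 1000 * 9.81 = 9810.0
P = 9810.0 * 13.8 * 18.9 * 0.88
P = 2251606.9 W

2251606.9


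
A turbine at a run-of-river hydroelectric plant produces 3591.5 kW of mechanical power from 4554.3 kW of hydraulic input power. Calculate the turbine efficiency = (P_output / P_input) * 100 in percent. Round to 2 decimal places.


Turbine efficiency = (output power / input power) * 100
eta = (3591.5 / 4554.3) * 100
eta = 78.86%

78.86


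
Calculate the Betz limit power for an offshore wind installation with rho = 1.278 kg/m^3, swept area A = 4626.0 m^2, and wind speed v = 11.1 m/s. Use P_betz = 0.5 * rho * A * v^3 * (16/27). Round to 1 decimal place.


The Betz coefficient Cp_max = 16/27 = 0.5926
v^3 = 11.1^3 = 1367.631
P_betz = 0.5 * rho * A * v^3 * Cp_max
P_betz = 0.5 * 1.278 * 4626.0 * 1367.631 * 0.5926
P_betz = 2395695.6 W

2395695.6


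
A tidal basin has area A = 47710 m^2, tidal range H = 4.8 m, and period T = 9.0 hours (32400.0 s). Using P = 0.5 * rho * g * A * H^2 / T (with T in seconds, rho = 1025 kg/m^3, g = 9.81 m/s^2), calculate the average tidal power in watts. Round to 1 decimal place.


Convert period to seconds: T = 9.0 * 3600 = 32400.0 s
H^2 = 4.8^2 = 23.04
P = 0.5 * rho * g * A * H^2 / T
P = 0.5 * 1025 * 9.81 * 47710 * 23.04 / 32400.0
P = 170572.8 W

170572.8


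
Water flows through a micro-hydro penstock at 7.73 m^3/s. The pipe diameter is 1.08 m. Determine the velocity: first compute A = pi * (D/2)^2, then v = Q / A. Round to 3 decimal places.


Compute pipe cross-sectional area:
  A = pi * (D/2)^2 = pi * (1.08/2)^2 = 0.9161 m^2
Calculate velocity:
  v = Q / A = 7.73 / 0.9161
  v = 8.438 m/s

8.438


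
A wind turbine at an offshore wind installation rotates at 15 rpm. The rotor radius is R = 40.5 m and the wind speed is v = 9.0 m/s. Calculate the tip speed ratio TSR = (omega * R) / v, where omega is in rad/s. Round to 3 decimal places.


Convert rotational speed to rad/s:
  omega = 15 * 2 * pi / 60 = 1.5708 rad/s
Compute tip speed:
  v_tip = omega * R = 1.5708 * 40.5 = 63.617 m/s
Tip speed ratio:
  TSR = v_tip / v_wind = 63.617 / 9.0 = 7.069

7.069


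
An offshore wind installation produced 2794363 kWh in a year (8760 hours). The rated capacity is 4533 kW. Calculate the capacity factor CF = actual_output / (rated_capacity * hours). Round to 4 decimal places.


Capacity factor = actual output / maximum possible output
Maximum possible = rated * hours = 4533 * 8760 = 39709080 kWh
CF = 2794363 / 39709080
CF = 0.0704

0.0704


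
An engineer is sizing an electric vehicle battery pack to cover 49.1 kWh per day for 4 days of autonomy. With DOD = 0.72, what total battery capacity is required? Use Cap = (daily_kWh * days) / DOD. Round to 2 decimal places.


Total energy needed = daily * days = 49.1 * 4 = 196.4 kWh
Account for depth of discharge:
  Cap = total_energy / DOD = 196.4 / 0.72
  Cap = 272.78 kWh

272.78


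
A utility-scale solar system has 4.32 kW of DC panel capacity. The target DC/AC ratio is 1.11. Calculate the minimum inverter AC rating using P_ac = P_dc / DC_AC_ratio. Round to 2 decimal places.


The inverter AC capacity is determined by the DC/AC ratio.
Given: P_dc = 4.32 kW, DC/AC ratio = 1.11
P_ac = P_dc / ratio = 4.32 / 1.11
P_ac = 3.89 kW

3.89


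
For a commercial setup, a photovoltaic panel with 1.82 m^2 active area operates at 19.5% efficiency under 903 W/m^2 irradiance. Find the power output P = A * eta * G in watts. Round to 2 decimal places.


Use the solar power formula P = A * eta * G.
Given: A = 1.82 m^2, eta = 0.195, G = 903 W/m^2
P = 1.82 * 0.195 * 903
P = 320.47 W

320.47


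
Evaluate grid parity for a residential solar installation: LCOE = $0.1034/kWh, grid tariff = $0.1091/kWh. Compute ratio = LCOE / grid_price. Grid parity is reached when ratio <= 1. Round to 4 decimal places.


Compare LCOE to grid price:
  LCOE = $0.1034/kWh, Grid price = $0.1091/kWh
  Ratio = LCOE / grid_price = 0.1034 / 0.1091 = 0.9478
  Grid parity achieved (ratio <= 1)? yes

0.9478


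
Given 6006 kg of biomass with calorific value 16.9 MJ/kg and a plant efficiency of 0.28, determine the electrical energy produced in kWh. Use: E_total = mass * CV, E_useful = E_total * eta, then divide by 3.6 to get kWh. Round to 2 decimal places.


Total energy = mass * CV = 6006 * 16.9 = 101501.4 MJ
Useful energy = total * eta = 101501.4 * 0.28 = 28420.39 MJ
Convert to kWh: 28420.39 / 3.6
Useful energy = 7894.55 kWh

7894.55


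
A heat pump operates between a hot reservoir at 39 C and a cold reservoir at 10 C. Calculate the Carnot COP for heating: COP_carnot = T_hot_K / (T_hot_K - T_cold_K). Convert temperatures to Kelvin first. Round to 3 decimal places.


Convert to Kelvin:
  T_hot = 39 + 273.15 = 312.15 K
  T_cold = 10 + 273.15 = 283.15 K
Apply Carnot COP formula:
  COP = T_hot_K / (T_hot_K - T_cold_K) = 312.15 / 29.0
  COP = 10.764

10.764


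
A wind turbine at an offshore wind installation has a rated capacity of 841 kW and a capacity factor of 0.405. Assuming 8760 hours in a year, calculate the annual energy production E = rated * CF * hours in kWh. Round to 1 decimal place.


Annual energy = rated_kW * capacity_factor * hours_per_year
Given: P_rated = 841 kW, CF = 0.405, hours = 8760
E = 841 * 0.405 * 8760
E = 2983699.8 kWh

2983699.8


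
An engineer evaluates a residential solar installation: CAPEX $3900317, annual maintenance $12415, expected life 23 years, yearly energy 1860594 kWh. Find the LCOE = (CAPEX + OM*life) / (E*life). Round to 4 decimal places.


Total cost = CAPEX + OM * lifetime = 3900317 + 12415 * 23 = 3900317 + 285545 = 4185862
Total generation = annual * lifetime = 1860594 * 23 = 42793662 kWh
LCOE = 4185862 / 42793662
LCOE = 0.0978 $/kWh

0.0978


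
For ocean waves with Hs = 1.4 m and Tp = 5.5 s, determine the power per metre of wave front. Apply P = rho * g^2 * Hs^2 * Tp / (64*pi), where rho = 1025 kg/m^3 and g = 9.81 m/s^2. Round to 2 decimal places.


Apply wave power formula:
  g^2 = 9.81^2 = 96.2361
  Hs^2 = 1.4^2 = 1.96
  Numerator = rho * g^2 * Hs^2 * Tp = 1025 * 96.2361 * 1.96 * 5.5 = 1063360.79
  Denominator = 64 * pi = 201.0619
  P = 1063360.79 / 201.0619 = 5288.72 W/m

5288.72


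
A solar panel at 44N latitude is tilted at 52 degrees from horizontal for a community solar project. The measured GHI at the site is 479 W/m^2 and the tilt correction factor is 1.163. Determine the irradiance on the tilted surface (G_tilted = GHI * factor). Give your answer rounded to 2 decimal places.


Identify the given values:
  GHI = 479 W/m^2, tilt correction factor = 1.163
Apply the formula G_tilted = GHI * factor:
  G_tilted = 479 * 1.163
  G_tilted = 557.08 W/m^2

557.08


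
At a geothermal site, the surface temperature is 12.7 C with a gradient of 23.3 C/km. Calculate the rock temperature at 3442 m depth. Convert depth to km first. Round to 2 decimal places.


Convert depth to km: 3442 / 1000 = 3.442 km
Temperature increase = gradient * depth_km = 23.3 * 3.442 = 80.2 C
Temperature at depth = T_surface + delta_T = 12.7 + 80.2
T = 92.90 C

92.90


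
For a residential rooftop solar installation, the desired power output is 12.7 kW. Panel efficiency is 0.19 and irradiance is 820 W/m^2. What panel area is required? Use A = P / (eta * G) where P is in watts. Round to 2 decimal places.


Convert target power to watts: P = 12.7 * 1000 = 12700.0 W
Compute denominator: eta * G = 0.19 * 820 = 155.8
Required area A = P / (eta * G) = 12700.0 / 155.8
A = 81.51 m^2

81.51


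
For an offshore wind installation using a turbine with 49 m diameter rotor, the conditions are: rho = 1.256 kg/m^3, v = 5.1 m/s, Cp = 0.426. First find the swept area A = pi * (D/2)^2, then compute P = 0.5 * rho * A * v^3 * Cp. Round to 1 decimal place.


Step 1 -- Compute swept area:
  A = pi * (D/2)^2 = pi * (49/2)^2 = 1885.74 m^2
Step 2 -- Apply wind power equation:
  P = 0.5 * rho * A * v^3 * Cp
  v^3 = 5.1^3 = 132.651
  P = 0.5 * 1.256 * 1885.74 * 132.651 * 0.426
  P = 66920.9 W

66920.9


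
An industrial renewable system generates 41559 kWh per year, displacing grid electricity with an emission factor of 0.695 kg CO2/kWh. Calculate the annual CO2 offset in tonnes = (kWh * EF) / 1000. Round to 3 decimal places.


CO2 offset in kg = generation * emission_factor
CO2 offset = 41559 * 0.695 = 28883.51 kg
Convert to tonnes:
  CO2 offset = 28883.51 / 1000 = 28.884 tonnes

28.884


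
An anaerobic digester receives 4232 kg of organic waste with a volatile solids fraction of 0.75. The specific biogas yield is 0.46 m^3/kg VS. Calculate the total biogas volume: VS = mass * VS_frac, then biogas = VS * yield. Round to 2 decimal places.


Compute volatile solids:
  VS = mass * VS_fraction = 4232 * 0.75 = 3174.0 kg
Calculate biogas volume:
  Biogas = VS * specific_yield = 3174.0 * 0.46
  Biogas = 1460.04 m^3

1460.04


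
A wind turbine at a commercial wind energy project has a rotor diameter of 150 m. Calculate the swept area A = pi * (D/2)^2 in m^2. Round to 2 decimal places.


Compute the rotor radius:
  r = D / 2 = 150 / 2 = 75.0 m
Calculate swept area:
  A = pi * r^2 = pi * 75.0^2
  A = 17671.46 m^2

17671.46


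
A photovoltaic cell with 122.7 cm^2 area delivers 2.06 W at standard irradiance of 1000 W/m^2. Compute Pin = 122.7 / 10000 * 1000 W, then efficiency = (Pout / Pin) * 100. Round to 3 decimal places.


First compute the input power:
  Pin = area_cm2 / 10000 * G = 122.7 / 10000 * 1000 = 12.27 W
Then compute efficiency:
  Efficiency = (Pout / Pin) * 100 = (2.06 / 12.27) * 100
  Efficiency = 16.789%

16.789


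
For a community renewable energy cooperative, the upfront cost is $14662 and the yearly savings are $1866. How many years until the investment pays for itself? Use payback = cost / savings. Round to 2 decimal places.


Simple payback period = initial cost / annual savings
Payback = 14662 / 1866
Payback = 7.86 years

7.86


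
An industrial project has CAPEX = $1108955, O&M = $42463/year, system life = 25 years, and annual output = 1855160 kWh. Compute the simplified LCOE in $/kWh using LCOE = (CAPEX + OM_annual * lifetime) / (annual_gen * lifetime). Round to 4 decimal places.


Total cost = CAPEX + OM * lifetime = 1108955 + 42463 * 25 = 1108955 + 1061575 = 2170530
Total generation = annual * lifetime = 1855160 * 25 = 46379000 kWh
LCOE = 2170530 / 46379000
LCOE = 0.0468 $/kWh

0.0468


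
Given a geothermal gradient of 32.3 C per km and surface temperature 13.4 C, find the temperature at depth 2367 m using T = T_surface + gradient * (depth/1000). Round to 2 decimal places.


Convert depth to km: 2367 / 1000 = 2.367 km
Temperature increase = gradient * depth_km = 32.3 * 2.367 = 76.45 C
Temperature at depth = T_surface + delta_T = 13.4 + 76.45
T = 89.85 C

89.85


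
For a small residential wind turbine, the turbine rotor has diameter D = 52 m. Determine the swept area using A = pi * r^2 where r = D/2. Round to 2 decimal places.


Compute the rotor radius:
  r = D / 2 = 52 / 2 = 26.0 m
Calculate swept area:
  A = pi * r^2 = pi * 26.0^2
  A = 2123.72 m^2

2123.72


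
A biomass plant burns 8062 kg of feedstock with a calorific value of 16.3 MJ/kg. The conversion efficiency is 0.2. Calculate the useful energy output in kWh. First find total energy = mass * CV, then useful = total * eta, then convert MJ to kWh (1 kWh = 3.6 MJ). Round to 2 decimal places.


Total energy = mass * CV = 8062 * 16.3 = 131410.6 MJ
Useful energy = total * eta = 131410.6 * 0.2 = 26282.12 MJ
Convert to kWh: 26282.12 / 3.6
Useful energy = 7300.59 kWh

7300.59


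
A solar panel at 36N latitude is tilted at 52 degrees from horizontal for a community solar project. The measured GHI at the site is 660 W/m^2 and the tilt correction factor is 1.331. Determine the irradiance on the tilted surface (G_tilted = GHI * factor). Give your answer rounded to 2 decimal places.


Identify the given values:
  GHI = 660 W/m^2, tilt correction factor = 1.331
Apply the formula G_tilted = GHI * factor:
  G_tilted = 660 * 1.331
  G_tilted = 878.46 W/m^2

878.46


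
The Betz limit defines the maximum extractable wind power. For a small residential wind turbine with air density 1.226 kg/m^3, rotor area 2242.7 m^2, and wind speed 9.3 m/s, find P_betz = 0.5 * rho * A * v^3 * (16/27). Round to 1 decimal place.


The Betz coefficient Cp_max = 16/27 = 0.5926
v^3 = 9.3^3 = 804.357
P_betz = 0.5 * rho * A * v^3 * Cp_max
P_betz = 0.5 * 1.226 * 2242.7 * 804.357 * 0.5926
P_betz = 655294.8 W

655294.8


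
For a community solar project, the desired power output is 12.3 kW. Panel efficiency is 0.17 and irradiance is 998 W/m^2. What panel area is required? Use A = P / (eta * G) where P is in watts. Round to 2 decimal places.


Convert target power to watts: P = 12.3 * 1000 = 12300.0 W
Compute denominator: eta * G = 0.17 * 998 = 169.66
Required area A = P / (eta * G) = 12300.0 / 169.66
A = 72.50 m^2

72.50


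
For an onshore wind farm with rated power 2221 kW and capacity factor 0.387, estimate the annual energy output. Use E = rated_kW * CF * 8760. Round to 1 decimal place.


Annual energy = rated_kW * capacity_factor * hours_per_year
Given: P_rated = 2221 kW, CF = 0.387, hours = 8760
E = 2221 * 0.387 * 8760
E = 7529456.5 kWh

7529456.5


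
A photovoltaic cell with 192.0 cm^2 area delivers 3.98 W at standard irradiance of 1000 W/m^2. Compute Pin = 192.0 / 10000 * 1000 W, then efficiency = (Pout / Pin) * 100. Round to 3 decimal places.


First compute the input power:
  Pin = area_cm2 / 10000 * G = 192.0 / 10000 * 1000 = 19.2 W
Then compute efficiency:
  Efficiency = (Pout / Pin) * 100 = (3.98 / 19.2) * 100
  Efficiency = 20.729%

20.729


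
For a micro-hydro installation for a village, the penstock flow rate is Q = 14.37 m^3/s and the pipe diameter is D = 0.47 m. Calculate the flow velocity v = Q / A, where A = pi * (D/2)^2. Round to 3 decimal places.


Compute pipe cross-sectional area:
  A = pi * (D/2)^2 = pi * (0.47/2)^2 = 0.1735 m^2
Calculate velocity:
  v = Q / A = 14.37 / 0.1735
  v = 82.827 m/s

82.827


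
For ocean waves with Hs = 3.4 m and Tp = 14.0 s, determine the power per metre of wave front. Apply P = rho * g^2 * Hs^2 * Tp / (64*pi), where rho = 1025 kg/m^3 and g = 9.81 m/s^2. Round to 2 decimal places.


Apply wave power formula:
  g^2 = 9.81^2 = 96.2361
  Hs^2 = 3.4^2 = 11.56
  Numerator = rho * g^2 * Hs^2 * Tp = 1025 * 96.2361 * 11.56 * 14.0 = 15964221.68
  Denominator = 64 * pi = 201.0619
  P = 15964221.68 / 201.0619 = 79399.52 W/m

79399.52


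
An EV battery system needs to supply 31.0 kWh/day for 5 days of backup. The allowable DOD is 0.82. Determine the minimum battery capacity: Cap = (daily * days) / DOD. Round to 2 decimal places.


Total energy needed = daily * days = 31.0 * 5 = 155.0 kWh
Account for depth of discharge:
  Cap = total_energy / DOD = 155.0 / 0.82
  Cap = 189.02 kWh

189.02


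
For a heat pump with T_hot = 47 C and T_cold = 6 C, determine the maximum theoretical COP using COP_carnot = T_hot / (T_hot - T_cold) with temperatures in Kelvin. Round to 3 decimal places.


Convert to Kelvin:
  T_hot = 47 + 273.15 = 320.15 K
  T_cold = 6 + 273.15 = 279.15 K
Apply Carnot COP formula:
  COP = T_hot_K / (T_hot_K - T_cold_K) = 320.15 / 41.0
  COP = 7.809

7.809


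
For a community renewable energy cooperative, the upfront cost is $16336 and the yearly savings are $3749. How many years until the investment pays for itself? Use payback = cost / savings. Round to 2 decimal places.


Simple payback period = initial cost / annual savings
Payback = 16336 / 3749
Payback = 4.36 years

4.36


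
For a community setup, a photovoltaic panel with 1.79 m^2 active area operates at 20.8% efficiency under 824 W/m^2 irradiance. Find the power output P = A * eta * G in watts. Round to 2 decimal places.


Use the solar power formula P = A * eta * G.
Given: A = 1.79 m^2, eta = 0.208, G = 824 W/m^2
P = 1.79 * 0.208 * 824
P = 306.79 W

306.79


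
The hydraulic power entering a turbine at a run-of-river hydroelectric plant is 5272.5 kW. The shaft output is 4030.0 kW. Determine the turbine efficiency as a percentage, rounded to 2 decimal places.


Turbine efficiency = (output power / input power) * 100
eta = (4030.0 / 5272.5) * 100
eta = 76.43%

76.43


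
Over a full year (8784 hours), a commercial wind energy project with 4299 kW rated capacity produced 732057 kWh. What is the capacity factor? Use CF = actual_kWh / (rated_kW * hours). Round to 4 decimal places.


Capacity factor = actual output / maximum possible output
Maximum possible = rated * hours = 4299 * 8784 = 37762416 kWh
CF = 732057 / 37762416
CF = 0.0194

0.0194


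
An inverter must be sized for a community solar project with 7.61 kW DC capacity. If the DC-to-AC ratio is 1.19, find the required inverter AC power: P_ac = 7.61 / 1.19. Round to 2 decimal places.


The inverter AC capacity is determined by the DC/AC ratio.
Given: P_dc = 7.61 kW, DC/AC ratio = 1.19
P_ac = P_dc / ratio = 7.61 / 1.19
P_ac = 6.39 kW

6.39


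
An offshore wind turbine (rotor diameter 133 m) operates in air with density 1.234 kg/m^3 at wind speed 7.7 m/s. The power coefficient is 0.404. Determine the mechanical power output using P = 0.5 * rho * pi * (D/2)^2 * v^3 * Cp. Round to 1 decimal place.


Step 1 -- Compute swept area:
  A = pi * (D/2)^2 = pi * (133/2)^2 = 13892.91 m^2
Step 2 -- Apply wind power equation:
  P = 0.5 * rho * A * v^3 * Cp
  v^3 = 7.7^3 = 456.533
  P = 0.5 * 1.234 * 13892.91 * 456.533 * 0.404
  P = 1581000.0 W

1581000.0


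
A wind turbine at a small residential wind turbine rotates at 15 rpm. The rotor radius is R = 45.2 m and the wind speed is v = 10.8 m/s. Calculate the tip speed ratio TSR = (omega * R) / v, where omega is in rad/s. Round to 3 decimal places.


Convert rotational speed to rad/s:
  omega = 15 * 2 * pi / 60 = 1.5708 rad/s
Compute tip speed:
  v_tip = omega * R = 1.5708 * 45.2 = 71.0 m/s
Tip speed ratio:
  TSR = v_tip / v_wind = 71.0 / 10.8 = 6.574

6.574


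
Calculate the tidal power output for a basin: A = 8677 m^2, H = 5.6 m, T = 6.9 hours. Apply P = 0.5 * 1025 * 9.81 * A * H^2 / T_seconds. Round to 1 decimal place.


Convert period to seconds: T = 6.9 * 3600 = 24840.0 s
H^2 = 5.6^2 = 31.36
P = 0.5 * rho * g * A * H^2 / T
P = 0.5 * 1025 * 9.81 * 8677 * 31.36 / 24840.0
P = 55075.3 W

55075.3


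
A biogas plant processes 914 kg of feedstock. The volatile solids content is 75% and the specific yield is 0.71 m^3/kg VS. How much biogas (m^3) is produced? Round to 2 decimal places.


Compute volatile solids:
  VS = mass * VS_fraction = 914 * 0.75 = 685.5 kg
Calculate biogas volume:
  Biogas = VS * specific_yield = 685.5 * 0.71
  Biogas = 486.71 m^3

486.71


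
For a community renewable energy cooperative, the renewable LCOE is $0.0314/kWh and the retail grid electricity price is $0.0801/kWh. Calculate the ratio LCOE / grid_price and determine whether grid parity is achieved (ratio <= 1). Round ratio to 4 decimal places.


Compare LCOE to grid price:
  LCOE = $0.0314/kWh, Grid price = $0.0801/kWh
  Ratio = LCOE / grid_price = 0.0314 / 0.0801 = 0.3920
  Grid parity achieved (ratio <= 1)? yes

0.3920


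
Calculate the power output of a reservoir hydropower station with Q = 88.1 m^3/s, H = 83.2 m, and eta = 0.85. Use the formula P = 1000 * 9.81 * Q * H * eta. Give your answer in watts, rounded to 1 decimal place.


Apply the hydropower formula P = rho * g * Q * H * eta
rho * g = 1000 * 9.81 = 9810.0
P = 9810.0 * 88.1 * 83.2 * 0.85
P = 61120537.9 W

61120537.9


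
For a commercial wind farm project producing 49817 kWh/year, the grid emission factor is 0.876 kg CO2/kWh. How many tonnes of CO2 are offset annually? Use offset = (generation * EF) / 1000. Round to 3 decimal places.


CO2 offset in kg = generation * emission_factor
CO2 offset = 49817 * 0.876 = 43639.69 kg
Convert to tonnes:
  CO2 offset = 43639.69 / 1000 = 43.640 tonnes

43.640


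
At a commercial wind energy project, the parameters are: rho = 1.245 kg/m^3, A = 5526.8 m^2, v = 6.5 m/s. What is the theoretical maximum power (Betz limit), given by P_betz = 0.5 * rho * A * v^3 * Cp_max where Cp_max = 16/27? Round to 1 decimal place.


The Betz coefficient Cp_max = 16/27 = 0.5926
v^3 = 6.5^3 = 274.625
P_betz = 0.5 * rho * A * v^3 * Cp_max
P_betz = 0.5 * 1.245 * 5526.8 * 274.625 * 0.5926
P_betz = 559898.6 W

559898.6


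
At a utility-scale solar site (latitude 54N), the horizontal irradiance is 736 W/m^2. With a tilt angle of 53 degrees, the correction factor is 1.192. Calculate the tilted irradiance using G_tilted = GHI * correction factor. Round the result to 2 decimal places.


Identify the given values:
  GHI = 736 W/m^2, tilt correction factor = 1.192
Apply the formula G_tilted = GHI * factor:
  G_tilted = 736 * 1.192
  G_tilted = 877.31 W/m^2

877.31


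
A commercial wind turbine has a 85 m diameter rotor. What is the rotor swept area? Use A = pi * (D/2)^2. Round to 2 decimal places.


Compute the rotor radius:
  r = D / 2 = 85 / 2 = 42.5 m
Calculate swept area:
  A = pi * r^2 = pi * 42.5^2
  A = 5674.50 m^2

5674.50


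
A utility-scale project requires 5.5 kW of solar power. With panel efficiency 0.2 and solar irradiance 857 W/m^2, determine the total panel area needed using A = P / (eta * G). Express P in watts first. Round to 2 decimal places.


Convert target power to watts: P = 5.5 * 1000 = 5500.0 W
Compute denominator: eta * G = 0.2 * 857 = 171.4
Required area A = P / (eta * G) = 5500.0 / 171.4
A = 32.09 m^2

32.09


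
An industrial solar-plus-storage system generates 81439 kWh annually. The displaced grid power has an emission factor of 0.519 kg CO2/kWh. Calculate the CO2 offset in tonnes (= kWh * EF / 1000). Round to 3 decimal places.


CO2 offset in kg = generation * emission_factor
CO2 offset = 81439 * 0.519 = 42266.84 kg
Convert to tonnes:
  CO2 offset = 42266.84 / 1000 = 42.267 tonnes

42.267


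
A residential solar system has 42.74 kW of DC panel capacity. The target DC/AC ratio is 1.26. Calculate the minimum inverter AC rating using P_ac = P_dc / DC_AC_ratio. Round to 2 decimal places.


The inverter AC capacity is determined by the DC/AC ratio.
Given: P_dc = 42.74 kW, DC/AC ratio = 1.26
P_ac = P_dc / ratio = 42.74 / 1.26
P_ac = 33.92 kW

33.92


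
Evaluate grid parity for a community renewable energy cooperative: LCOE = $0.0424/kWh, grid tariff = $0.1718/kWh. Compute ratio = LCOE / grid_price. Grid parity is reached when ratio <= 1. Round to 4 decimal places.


Compare LCOE to grid price:
  LCOE = $0.0424/kWh, Grid price = $0.1718/kWh
  Ratio = LCOE / grid_price = 0.0424 / 0.1718 = 0.2468
  Grid parity achieved (ratio <= 1)? yes

0.2468


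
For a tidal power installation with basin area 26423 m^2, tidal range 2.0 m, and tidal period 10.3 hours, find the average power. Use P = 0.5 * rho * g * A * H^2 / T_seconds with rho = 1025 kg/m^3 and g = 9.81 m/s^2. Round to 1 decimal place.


Convert period to seconds: T = 10.3 * 3600 = 37080.0 s
H^2 = 2.0^2 = 4.0
P = 0.5 * rho * g * A * H^2 / T
P = 0.5 * 1025 * 9.81 * 26423 * 4.0 / 37080.0
P = 14330.6 W

14330.6


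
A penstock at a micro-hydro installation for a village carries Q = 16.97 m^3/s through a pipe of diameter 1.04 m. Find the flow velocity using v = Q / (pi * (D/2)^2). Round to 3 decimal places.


Compute pipe cross-sectional area:
  A = pi * (D/2)^2 = pi * (1.04/2)^2 = 0.8495 m^2
Calculate velocity:
  v = Q / A = 16.97 / 0.8495
  v = 19.977 m/s

19.977


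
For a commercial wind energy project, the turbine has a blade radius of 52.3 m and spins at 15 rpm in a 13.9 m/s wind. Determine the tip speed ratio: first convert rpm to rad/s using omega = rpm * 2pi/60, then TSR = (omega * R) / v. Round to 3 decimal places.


Convert rotational speed to rad/s:
  omega = 15 * 2 * pi / 60 = 1.5708 rad/s
Compute tip speed:
  v_tip = omega * R = 1.5708 * 52.3 = 82.153 m/s
Tip speed ratio:
  TSR = v_tip / v_wind = 82.153 / 13.9 = 5.910

5.910


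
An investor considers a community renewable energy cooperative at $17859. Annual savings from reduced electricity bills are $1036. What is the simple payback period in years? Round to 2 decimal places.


Simple payback period = initial cost / annual savings
Payback = 17859 / 1036
Payback = 17.24 years

17.24


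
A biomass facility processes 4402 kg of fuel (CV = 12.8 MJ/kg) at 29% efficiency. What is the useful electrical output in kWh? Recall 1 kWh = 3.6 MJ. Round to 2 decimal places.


Total energy = mass * CV = 4402 * 12.8 = 56345.6 MJ
Useful energy = total * eta = 56345.6 * 0.29 = 16340.22 MJ
Convert to kWh: 16340.22 / 3.6
Useful energy = 4538.95 kWh

4538.95


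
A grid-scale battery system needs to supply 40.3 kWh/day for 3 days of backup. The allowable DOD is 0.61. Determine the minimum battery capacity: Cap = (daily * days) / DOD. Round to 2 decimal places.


Total energy needed = daily * days = 40.3 * 3 = 120.9 kWh
Account for depth of discharge:
  Cap = total_energy / DOD = 120.9 / 0.61
  Cap = 198.20 kWh

198.20


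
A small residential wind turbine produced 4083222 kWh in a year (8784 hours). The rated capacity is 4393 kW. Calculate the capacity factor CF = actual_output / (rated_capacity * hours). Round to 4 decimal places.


Capacity factor = actual output / maximum possible output
Maximum possible = rated * hours = 4393 * 8784 = 38588112 kWh
CF = 4083222 / 38588112
CF = 0.1058

0.1058


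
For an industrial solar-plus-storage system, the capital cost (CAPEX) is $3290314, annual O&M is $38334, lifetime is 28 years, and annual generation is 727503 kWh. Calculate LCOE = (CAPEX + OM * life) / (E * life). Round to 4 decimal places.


Total cost = CAPEX + OM * lifetime = 3290314 + 38334 * 28 = 3290314 + 1073352 = 4363666
Total generation = annual * lifetime = 727503 * 28 = 20370084 kWh
LCOE = 4363666 / 20370084
LCOE = 0.2142 $/kWh

0.2142


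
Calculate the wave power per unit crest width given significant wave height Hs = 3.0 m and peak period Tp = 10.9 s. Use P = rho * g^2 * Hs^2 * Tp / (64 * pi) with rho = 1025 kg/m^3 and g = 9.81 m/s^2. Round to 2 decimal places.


Apply wave power formula:
  g^2 = 9.81^2 = 96.2361
  Hs^2 = 3.0^2 = 9.0
  Numerator = rho * g^2 * Hs^2 * Tp = 1025 * 96.2361 * 9.0 * 10.9 = 9676780.45
  Denominator = 64 * pi = 201.0619
  P = 9676780.45 / 201.0619 = 48128.36 W/m

48128.36


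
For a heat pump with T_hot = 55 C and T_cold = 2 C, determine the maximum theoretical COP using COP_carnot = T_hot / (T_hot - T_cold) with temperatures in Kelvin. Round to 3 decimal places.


Convert to Kelvin:
  T_hot = 55 + 273.15 = 328.15 K
  T_cold = 2 + 273.15 = 275.15 K
Apply Carnot COP formula:
  COP = T_hot_K / (T_hot_K - T_cold_K) = 328.15 / 53.0
  COP = 6.192

6.192


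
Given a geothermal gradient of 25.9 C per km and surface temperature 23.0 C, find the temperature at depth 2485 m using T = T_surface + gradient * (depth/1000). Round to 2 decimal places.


Convert depth to km: 2485 / 1000 = 2.485 km
Temperature increase = gradient * depth_km = 25.9 * 2.485 = 64.36 C
Temperature at depth = T_surface + delta_T = 23.0 + 64.36
T = 87.36 C

87.36


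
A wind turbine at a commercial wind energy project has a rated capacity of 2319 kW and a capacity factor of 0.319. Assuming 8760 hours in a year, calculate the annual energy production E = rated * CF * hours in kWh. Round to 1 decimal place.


Annual energy = rated_kW * capacity_factor * hours_per_year
Given: P_rated = 2319 kW, CF = 0.319, hours = 8760
E = 2319 * 0.319 * 8760
E = 6480306.4 kWh

6480306.4
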